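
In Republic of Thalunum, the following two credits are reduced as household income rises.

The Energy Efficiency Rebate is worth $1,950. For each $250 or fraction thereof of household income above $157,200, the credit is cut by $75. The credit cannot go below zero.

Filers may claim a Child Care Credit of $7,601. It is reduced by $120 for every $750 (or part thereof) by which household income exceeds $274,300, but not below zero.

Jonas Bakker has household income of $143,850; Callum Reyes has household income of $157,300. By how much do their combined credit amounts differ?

$75

Jonas ($143,850): Energy Efficiency Rebate: $143,850 is at or below the $157,200 threshold, so the full $1,950 applies. Child Care Credit: $143,850 is at or below the $274,300 threshold, so the full $7,601 applies. total $1,950 + $7,601 = $9,551
Callum ($157,300): Energy Efficiency Rebate: income exceeds $157,200 by $100, which is 1 full-or-partial $250 increment; reduction = 1 × $75 = $75, leaving $1,875. Child Care Credit: $157,300 is at or below the $274,300 threshold, so the full $7,601 applies. total $1,875 + $7,601 = $9,476
Difference: |$9,551 − $9,476| = $75.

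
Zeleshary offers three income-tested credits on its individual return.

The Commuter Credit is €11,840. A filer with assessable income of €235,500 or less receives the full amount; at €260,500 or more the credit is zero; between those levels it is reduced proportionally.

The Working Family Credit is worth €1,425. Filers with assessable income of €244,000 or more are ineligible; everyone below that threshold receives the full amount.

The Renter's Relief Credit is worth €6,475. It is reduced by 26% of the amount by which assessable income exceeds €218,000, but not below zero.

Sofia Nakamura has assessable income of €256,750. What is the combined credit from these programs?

Commuter Credit: €256,750 is €21,250 into a €25,000 phase-out range, leaving 3,750/25,000 of the credit: €11,840 × 3,750/25,000 = €1,776.
Working Family Credit: €256,750 meets or exceeds the €244,000 cutoff, so the credit is €0.
Renter's Relief Credit: 26% of the €38,750 excess over €218,000 is €10,075 ≥ base, so the credit is €0.
Total: €1,776 + €0 + €0 = €1,776.

€1,776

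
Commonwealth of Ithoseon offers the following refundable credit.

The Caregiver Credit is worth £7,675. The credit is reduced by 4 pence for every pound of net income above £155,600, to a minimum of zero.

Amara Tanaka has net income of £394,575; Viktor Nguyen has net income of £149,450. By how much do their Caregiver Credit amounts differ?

£7,675

Amara (£394,575): Caregiver Credit: 4% of the £238,975 excess over £155,600 is £9,559 ≥ base, so the credit is £0.
Viktor (£149,450): Caregiver Credit: £149,450 is at or below the £155,600 threshold, so the full £7,675 applies.
Difference: |£0 − £7,675| = £7,675.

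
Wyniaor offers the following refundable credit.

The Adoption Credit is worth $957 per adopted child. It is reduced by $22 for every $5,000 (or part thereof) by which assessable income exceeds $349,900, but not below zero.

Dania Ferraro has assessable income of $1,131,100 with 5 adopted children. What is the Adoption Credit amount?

$1,331

Adoption Credit: base = 5 × $957 = $4,785. income exceeds $349,900 by $781,200, which is 157 full-or-partial $5,000 increments; reduction = 157 × $22 = $3,454, leaving $1,331.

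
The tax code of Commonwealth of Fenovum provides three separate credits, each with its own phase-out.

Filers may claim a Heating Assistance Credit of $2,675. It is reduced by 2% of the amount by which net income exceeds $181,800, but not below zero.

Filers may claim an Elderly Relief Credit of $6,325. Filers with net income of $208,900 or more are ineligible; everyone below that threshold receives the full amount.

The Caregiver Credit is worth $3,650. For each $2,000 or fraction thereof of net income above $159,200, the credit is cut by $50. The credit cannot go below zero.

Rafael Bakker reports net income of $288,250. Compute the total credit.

$946

Heating Assistance Credit: 2% of the $106,450 excess over $181,800 is $2,129; credit = $2,675 − $2,129 = $546.
Elderly Relief Credit: $288,250 meets or exceeds the $208,900 cutoff, so the credit is $0.
Caregiver Credit: income exceeds $159,200 by $129,050, which is 65 full-or-partial $2,000 increments; reduction = 65 × $50 = $3,250, leaving $400.
Total: $546 + $0 + $400 = $946.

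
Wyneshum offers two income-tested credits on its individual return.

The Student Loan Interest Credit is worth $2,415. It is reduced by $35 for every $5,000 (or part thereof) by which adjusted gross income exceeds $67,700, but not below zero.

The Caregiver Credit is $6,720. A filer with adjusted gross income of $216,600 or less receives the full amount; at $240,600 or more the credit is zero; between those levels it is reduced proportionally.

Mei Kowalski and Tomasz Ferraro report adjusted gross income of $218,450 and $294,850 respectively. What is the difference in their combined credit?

Mei ($218,450): Student Loan Interest Credit: income exceeds $67,700 by $150,750, which is 31 full-or-partial $5,000 increments; reduction = 31 × $35 = $1,085, leaving $1,330. Caregiver Credit: $218,450 is $1,850 into a $24,000 phase-out range, leaving 22,150/24,000 of the credit: $6,720 × 22,150/24,000 = $6,202. total $1,330 + $6,202 = $7,532
Tomasz ($294,850): Student Loan Interest Credit: income exceeds $67,700 by $227,150, which is 46 full-or-partial $5,000 increments; reduction = 46 × $35 = $1,610, leaving $805. Caregiver Credit: $294,850 is at or above $240,600, so the credit is $0. total $805 + $0 = $805
Difference: |$7,532 − $805| = $6,727.

$6,727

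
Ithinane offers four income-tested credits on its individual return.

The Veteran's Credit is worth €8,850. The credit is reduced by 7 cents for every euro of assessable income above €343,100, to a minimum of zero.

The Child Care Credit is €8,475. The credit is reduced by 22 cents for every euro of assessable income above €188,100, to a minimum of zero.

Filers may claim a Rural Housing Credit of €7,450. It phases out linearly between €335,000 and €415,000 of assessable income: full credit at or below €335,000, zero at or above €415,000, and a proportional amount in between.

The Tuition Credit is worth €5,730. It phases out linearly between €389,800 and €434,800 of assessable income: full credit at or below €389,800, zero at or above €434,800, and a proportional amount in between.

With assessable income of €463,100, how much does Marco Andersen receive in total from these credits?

Veteran's Credit: 7% of the €120,000 excess over €343,100 is €8,400; credit = €8,850 − €8,400 = €450.
Child Care Credit: 22% of the €275,000 excess over €188,100 is €60,500 ≥ base, so the credit is €0.
Rural Housing Credit: €463,100 is at or above €415,000, so the credit is €0.
Tuition Credit: €463,100 is at or above €434,800, so the credit is €0.
Total: €450 + €0 + €0 + €0 = €450.

€450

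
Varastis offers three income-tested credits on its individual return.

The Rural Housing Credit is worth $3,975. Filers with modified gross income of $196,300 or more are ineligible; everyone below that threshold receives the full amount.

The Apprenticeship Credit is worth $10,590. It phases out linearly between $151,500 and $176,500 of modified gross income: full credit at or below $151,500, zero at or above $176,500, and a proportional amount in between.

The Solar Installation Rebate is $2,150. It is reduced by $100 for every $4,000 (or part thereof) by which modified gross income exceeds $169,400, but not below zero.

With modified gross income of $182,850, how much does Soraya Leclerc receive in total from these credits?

Rural Housing Credit: $182,850 is below the $196,300 cutoff, so the full $3,975 applies.
Apprenticeship Credit: $182,850 is at or above $176,500, so the credit is $0.
Solar Installation Rebate: income exceeds $169,400 by $13,450, which is 4 full-or-partial $4,000 increments; reduction = 4 × $100 = $400, leaving $1,750.
Total: $3,975 + $0 + $1,750 = $5,725.

$5,725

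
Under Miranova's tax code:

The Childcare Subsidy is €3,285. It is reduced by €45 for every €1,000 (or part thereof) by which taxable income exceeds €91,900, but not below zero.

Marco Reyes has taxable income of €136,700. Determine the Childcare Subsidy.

Childcare Subsidy: income exceeds €91,900 by €44,800, which is 45 full-or-partial €1,000 increments; reduction = 45 × €45 = €2,025, leaving €1,260.

€1,260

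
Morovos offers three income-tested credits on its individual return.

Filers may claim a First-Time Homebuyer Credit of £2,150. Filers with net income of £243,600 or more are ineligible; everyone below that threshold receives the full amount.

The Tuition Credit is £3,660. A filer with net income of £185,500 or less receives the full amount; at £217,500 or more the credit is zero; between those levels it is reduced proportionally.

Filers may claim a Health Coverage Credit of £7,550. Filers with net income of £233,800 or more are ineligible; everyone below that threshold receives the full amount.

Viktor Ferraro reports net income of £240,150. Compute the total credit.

First-Time Homebuyer Credit: £240,150 is below the £243,600 cutoff, so the full £2,150 applies.
Tuition Credit: £240,150 is at or above £217,500, so the credit is £0.
Health Coverage Credit: £240,150 meets or exceeds the £233,800 cutoff, so the credit is £0.
Total: £2,150 + £0 + £0 = £2,150.

£2,150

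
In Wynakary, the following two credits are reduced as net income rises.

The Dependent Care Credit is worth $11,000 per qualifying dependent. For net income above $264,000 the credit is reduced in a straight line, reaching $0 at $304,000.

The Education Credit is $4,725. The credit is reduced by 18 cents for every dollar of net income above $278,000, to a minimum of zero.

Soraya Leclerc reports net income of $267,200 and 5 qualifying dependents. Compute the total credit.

Dependent Care Credit: base = 5 × $11,000 = $55,000. $267,200 is $3,200 into a $40,000 phase-out range, leaving 36,800/40,000 of the credit: $55,000 × 36,800/40,000 = $50,600.
Education Credit: $267,200 is at or below the $278,000 threshold, so the full $4,725 applies.
Total: $50,600 + $4,725 = $55,325.

$55,325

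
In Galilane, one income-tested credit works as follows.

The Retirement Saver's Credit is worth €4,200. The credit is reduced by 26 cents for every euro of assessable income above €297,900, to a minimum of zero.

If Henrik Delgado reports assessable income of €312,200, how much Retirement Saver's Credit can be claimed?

Retirement Saver's Credit: 26% of the €14,300 excess over €297,900 is €3,718; credit = €4,200 − €3,718 = €482.

€482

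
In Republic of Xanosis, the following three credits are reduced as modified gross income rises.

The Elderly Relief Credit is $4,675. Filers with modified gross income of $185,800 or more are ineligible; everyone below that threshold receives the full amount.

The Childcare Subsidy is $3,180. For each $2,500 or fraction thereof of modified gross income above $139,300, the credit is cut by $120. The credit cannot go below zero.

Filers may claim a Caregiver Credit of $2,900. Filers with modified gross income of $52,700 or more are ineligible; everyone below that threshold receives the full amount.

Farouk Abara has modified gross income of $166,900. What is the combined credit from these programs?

Elderly Relief Credit: $166,900 is below the $185,800 cutoff, so the full $4,675 applies.
Childcare Subsidy: income exceeds $139,300 by $27,600, which is 12 full-or-partial $2,500 increments; reduction = 12 × $120 = $1,440, leaving $1,740.
Caregiver Credit: $166,900 meets or exceeds the $52,700 cutoff, so the credit is $0.
Total: $4,675 + $1,740 + $0 = $6,415.

$6,415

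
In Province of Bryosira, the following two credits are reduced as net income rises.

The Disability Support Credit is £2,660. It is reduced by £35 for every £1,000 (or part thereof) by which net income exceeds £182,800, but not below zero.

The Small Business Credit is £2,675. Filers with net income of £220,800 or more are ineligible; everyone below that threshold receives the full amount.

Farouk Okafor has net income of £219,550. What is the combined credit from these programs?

£4,040

Disability Support Credit: income exceeds £182,800 by £36,750, which is 37 full-or-partial £1,000 increments; reduction = 37 × £35 = £1,295, leaving £1,365.
Small Business Credit: £219,550 is below the £220,800 cutoff, so the full £2,675 applies.
Total: £1,365 + £2,675 = £4,040.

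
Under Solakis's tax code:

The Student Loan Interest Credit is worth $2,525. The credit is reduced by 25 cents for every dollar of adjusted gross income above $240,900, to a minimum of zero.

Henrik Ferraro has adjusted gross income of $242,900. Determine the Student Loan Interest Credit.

$2,025

Student Loan Interest Credit: 25% of the $2,000 excess over $240,900 is $500; credit = $2,525 − $500 = $2,025.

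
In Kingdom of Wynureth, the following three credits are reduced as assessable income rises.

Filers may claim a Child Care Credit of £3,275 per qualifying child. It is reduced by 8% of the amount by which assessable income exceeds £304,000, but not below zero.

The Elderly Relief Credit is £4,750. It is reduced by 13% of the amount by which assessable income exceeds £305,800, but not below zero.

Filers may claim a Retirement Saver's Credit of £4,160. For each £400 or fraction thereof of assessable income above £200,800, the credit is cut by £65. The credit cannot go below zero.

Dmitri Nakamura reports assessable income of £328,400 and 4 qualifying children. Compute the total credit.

Child Care Credit: base = 4 × £3,275 = £13,100. 8% of the £24,400 excess over £304,000 is £1,952; credit = £13,100 − £1,952 = £11,148.
Elderly Relief Credit: 13% of the £22,600 excess over £305,800 is £2,938; credit = £4,750 − £2,938 = £1,812.
Retirement Saver's Credit: income exceeds £200,800 by £127,600 → 319 increments × £65 = £20,735 ≥ base, so the credit is £0.
Total: £11,148 + £1,812 + £0 = £12,960.

£12,960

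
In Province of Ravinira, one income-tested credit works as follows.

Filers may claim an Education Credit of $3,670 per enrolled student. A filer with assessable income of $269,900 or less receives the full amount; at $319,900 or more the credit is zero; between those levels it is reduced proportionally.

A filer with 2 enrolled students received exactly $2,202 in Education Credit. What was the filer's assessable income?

Full credit = 2 × $3,670 = $7,340.
$2,202 is 2,202/7,340 of the full $7,340, so 5,138/7,340 of the $50,000 range has been used: income = $269,900 + $50,000 × 5,138/7,340 = $304,900.

$304,900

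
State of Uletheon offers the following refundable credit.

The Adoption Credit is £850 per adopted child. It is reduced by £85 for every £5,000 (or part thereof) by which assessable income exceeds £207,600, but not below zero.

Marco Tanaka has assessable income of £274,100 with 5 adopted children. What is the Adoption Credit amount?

£3,060

Adoption Credit: base = 5 × £850 = £4,250. income exceeds £207,600 by £66,500, which is 14 full-or-partial £5,000 increments; reduction = 14 × £85 = £1,190, leaving £3,060.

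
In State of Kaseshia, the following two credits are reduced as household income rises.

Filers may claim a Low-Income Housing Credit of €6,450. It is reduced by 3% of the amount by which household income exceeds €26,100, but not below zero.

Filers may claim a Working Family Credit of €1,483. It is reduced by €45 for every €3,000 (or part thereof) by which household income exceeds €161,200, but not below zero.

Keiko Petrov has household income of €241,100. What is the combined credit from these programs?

€268

Low-Income Housing Credit: 3% of the €215,000 excess over €26,100 is €6,450 ≥ base, so the credit is €0.
Working Family Credit: income exceeds €161,200 by €79,900, which is 27 full-or-partial €3,000 increments; reduction = 27 × €45 = €1,215, leaving €268.
Total: €0 + €268 = €268.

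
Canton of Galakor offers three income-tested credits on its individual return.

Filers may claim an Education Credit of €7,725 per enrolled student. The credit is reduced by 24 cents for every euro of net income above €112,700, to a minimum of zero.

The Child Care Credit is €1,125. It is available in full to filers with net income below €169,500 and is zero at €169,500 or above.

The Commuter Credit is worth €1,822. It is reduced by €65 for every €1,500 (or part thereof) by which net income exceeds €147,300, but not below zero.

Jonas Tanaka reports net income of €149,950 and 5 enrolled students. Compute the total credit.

Education Credit: base = 5 × €7,725 = €38,625. 24% of the €37,250 excess over €112,700 is €8,940; credit = €38,625 − €8,940 = €29,685.
Child Care Credit: €149,950 is below the €169,500 cutoff, so the full €1,125 applies.
Commuter Credit: income exceeds €147,300 by €2,650, which is 2 full-or-partial €1,500 increments; reduction = 2 × €65 = €130, leaving €1,692.
Total: €29,685 + €1,125 + €1,692 = €32,502.

€32,502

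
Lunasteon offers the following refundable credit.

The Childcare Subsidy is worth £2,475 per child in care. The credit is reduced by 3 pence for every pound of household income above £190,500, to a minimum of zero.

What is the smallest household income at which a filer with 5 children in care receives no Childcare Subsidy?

£603,000

Full credit = 5 × £2,475 = £12,375.
The credit falls by 3% of each pound above £190,500, so it reaches zero when the excess is £12,375 / 3% = £412,500: income = £190,500 + £412,500 = £603,000.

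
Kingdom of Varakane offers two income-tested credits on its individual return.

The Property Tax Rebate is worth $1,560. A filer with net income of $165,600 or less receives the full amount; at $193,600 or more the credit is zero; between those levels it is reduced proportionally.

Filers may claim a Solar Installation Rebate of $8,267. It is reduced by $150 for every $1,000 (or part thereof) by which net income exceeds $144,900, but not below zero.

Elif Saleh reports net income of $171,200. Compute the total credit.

$5,465

Property Tax Rebate: $171,200 is $5,600 into a $28,000 phase-out range, leaving 22,400/28,000 of the credit: $1,560 × 22,400/28,000 = $1,248.
Solar Installation Rebate: income exceeds $144,900 by $26,300, which is 27 full-or-partial $1,000 increments; reduction = 27 × $150 = $4,050, leaving $4,217.
Total: $1,248 + $4,217 = $5,465.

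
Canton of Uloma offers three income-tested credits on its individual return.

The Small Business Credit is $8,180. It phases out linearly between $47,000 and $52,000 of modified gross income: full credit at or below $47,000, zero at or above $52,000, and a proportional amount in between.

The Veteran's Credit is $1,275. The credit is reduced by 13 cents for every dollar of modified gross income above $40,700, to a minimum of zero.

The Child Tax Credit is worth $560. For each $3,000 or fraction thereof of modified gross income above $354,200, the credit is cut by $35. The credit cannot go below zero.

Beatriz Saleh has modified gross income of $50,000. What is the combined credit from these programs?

Small Business Credit: $50,000 is $3,000 into a $5,000 phase-out range, leaving 2,000/5,000 of the credit: $8,180 × 2,000/5,000 = $3,272.
Veteran's Credit: 13% of the $9,300 excess over $40,700 is $1,209; credit = $1,275 − $1,209 = $66.
Child Tax Credit: $50,000 is at or below the $354,200 threshold, so the full $560 applies.
Total: $3,272 + $66 + $560 = $3,898.

$3,898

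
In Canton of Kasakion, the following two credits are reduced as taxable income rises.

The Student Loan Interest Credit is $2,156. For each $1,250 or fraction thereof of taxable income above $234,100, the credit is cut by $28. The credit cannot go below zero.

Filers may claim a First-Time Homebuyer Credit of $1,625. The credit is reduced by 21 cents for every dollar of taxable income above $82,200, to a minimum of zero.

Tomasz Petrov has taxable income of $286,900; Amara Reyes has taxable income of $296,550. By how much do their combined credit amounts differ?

$196

Tomasz ($286,900): Student Loan Interest Credit: income exceeds $234,100 by $52,800, which is 43 full-or-partial $1,250 increments; reduction = 43 × $28 = $1,204, leaving $952. First-Time Homebuyer Credit: 21% of the $204,700 excess over $82,200 is $42,987 ≥ base, so the credit is $0. total $952 + $0 = $952
Amara ($296,550): Student Loan Interest Credit: income exceeds $234,100 by $62,450, which is 50 full-or-partial $1,250 increments; reduction = 50 × $28 = $1,400, leaving $756. First-Time Homebuyer Credit: 21% of the $214,350 excess over $82,200 is $45,013.50 ≥ base, so the credit is $0. total $756 + $0 = $756
Difference: |$952 − $756| = $196.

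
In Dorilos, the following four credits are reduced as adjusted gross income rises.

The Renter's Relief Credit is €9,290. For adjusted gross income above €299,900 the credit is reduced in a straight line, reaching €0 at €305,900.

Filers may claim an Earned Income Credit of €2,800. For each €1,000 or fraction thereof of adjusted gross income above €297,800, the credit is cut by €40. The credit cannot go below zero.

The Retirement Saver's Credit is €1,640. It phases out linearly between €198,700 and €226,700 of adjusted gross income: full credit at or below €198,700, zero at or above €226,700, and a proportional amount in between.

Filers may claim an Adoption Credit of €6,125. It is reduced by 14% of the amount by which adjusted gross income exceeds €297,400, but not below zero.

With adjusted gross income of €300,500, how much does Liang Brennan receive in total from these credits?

€16,732

Renter's Relief Credit: €300,500 is €600 into a €6,000 phase-out range, leaving 5,400/6,000 of the credit: €9,290 × 5,400/6,000 = €8,361.
Earned Income Credit: income exceeds €297,800 by €2,700, which is 3 full-or-partial €1,000 increments; reduction = 3 × €40 = €120, leaving €2,680.
Retirement Saver's Credit: €300,500 is at or above €226,700, so the credit is €0.
Adoption Credit: 14% of the €3,100 excess over €297,400 is €434; credit = €6,125 − €434 = €5,691.
Total: €8,361 + €2,680 + €0 + €5,691 = €16,732.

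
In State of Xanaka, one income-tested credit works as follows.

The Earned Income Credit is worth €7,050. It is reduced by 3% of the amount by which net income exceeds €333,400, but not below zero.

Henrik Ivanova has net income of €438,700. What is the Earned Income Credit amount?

Earned Income Credit: 3% of the €105,300 excess over €333,400 is €3,159; credit = €7,050 − €3,159 = €3,891.

€3,891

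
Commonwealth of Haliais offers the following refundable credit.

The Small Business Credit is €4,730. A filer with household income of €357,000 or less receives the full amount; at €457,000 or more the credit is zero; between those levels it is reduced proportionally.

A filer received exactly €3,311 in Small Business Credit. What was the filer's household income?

€387,000

€3,311 is 3,311/4,730 of the full €4,730, so 1,419/4,730 of the €100,000 range has been used: income = €357,000 + €100,000 × 1,419/4,730 = €387,000.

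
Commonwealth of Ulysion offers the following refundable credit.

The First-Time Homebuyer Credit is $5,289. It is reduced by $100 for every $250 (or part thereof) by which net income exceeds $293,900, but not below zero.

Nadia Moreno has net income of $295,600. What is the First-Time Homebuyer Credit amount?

$4,589

First-Time Homebuyer Credit: income exceeds $293,900 by $1,700, which is 7 full-or-partial $250 increments; reduction = 7 × $100 = $700, leaving $4,589.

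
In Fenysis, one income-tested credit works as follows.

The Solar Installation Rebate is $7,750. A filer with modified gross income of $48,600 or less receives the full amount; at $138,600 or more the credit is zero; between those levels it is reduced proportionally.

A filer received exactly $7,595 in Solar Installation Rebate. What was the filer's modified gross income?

$7,595 is 7,595/7,750 of the full $7,750, so 155/7,750 of the $90,000 range has been used: income = $48,600 + $90,000 × 155/7,750 = $50,400.

$50,400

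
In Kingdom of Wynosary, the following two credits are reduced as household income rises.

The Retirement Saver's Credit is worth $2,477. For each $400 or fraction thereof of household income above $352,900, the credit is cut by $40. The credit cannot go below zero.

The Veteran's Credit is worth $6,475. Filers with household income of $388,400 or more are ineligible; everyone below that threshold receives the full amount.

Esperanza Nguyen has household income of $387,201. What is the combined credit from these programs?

$6,475

Retirement Saver's Credit: income exceeds $352,900 by $34,301 → 86 increments × $40 = $3,440 ≥ base, so the credit is $0.
Veteran's Credit: $387,201 is below the $388,400 cutoff, so the full $6,475 applies.
Total: $0 + $6,475 = $6,475.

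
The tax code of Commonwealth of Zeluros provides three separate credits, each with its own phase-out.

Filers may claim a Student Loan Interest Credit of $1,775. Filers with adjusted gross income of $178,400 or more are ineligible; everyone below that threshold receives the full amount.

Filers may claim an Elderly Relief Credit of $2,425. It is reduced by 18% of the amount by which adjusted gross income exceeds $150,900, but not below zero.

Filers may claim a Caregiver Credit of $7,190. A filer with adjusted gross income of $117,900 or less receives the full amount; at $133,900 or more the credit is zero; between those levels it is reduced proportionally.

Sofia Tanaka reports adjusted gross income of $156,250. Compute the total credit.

Student Loan Interest Credit: $156,250 is below the $178,400 cutoff, so the full $1,775 applies.
Elderly Relief Credit: 18% of the $5,350 excess over $150,900 is $963; credit = $2,425 − $963 = $1,462.
Caregiver Credit: $156,250 is at or above $133,900, so the credit is $0.
Total: $1,775 + $1,462 + $0 = $3,237.

$3,237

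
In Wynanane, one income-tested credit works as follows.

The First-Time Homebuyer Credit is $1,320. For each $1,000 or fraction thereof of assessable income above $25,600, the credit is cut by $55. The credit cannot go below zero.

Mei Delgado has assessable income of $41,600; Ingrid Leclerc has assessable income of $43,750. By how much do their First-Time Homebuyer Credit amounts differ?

Mei ($41,600): First-Time Homebuyer Credit: income exceeds $25,600 by $16,000, which is 16 full-or-partial $1,000 increments; reduction = 16 × $55 = $880, leaving $440.
Ingrid ($43,750): First-Time Homebuyer Credit: income exceeds $25,600 by $18,150, which is 19 full-or-partial $1,000 increments; reduction = 19 × $55 = $1,045, leaving $275.
Difference: |$440 − $275| = $165.

$165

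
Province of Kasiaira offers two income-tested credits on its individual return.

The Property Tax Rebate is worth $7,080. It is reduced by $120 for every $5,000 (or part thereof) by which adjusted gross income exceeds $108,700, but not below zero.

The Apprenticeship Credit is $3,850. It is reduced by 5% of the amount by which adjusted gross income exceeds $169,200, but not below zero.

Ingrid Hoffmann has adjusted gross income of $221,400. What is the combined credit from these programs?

Property Tax Rebate: income exceeds $108,700 by $112,700, which is 23 full-or-partial $5,000 increments; reduction = 23 × $120 = $2,760, leaving $4,320.
Apprenticeship Credit: 5% of the $52,200 excess over $169,200 is $2,610; credit = $3,850 − $2,610 = $1,240.
Total: $4,320 + $1,240 = $5,560.

$5,560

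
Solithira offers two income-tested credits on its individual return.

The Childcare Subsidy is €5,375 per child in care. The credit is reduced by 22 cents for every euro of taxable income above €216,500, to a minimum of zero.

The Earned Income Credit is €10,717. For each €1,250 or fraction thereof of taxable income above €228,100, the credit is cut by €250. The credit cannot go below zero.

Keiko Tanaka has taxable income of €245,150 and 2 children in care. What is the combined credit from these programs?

€11,664

Childcare Subsidy: base = 2 × €5,375 = €10,750. 22% of the €28,650 excess over €216,500 is €6,303; credit = €10,750 − €6,303 = €4,447.
Earned Income Credit: income exceeds €228,100 by €17,050, which is 14 full-or-partial €1,250 increments; reduction = 14 × €250 = €3,500, leaving €7,217.
Total: €4,447 + €7,217 = €11,664.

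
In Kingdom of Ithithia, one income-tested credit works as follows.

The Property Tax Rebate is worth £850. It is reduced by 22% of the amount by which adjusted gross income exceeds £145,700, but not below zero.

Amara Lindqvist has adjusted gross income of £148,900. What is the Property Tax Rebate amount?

Property Tax Rebate: 22% of the £3,200 excess over £145,700 is £704; credit = £850 − £704 = £146.

£146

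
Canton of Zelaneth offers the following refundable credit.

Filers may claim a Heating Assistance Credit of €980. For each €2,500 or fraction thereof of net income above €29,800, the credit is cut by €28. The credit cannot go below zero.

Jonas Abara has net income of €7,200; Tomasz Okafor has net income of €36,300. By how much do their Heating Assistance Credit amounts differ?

€84

Jonas (€7,200): Heating Assistance Credit: €7,200 is at or below the €29,800 threshold, so the full €980 applies.
Tomasz (€36,300): Heating Assistance Credit: income exceeds €29,800 by €6,500, which is 3 full-or-partial €2,500 increments; reduction = 3 × €28 = €84, leaving €896.
Difference: |€980 − €896| = €84.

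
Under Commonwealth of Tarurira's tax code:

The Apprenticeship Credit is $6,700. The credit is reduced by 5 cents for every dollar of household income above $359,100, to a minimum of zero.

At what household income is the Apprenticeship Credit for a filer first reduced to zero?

The credit falls by 5% of each dollar above $359,100, so it reaches zero when the excess is $6,700 / 5% = $134,000: income = $359,100 + $134,000 = $493,100.

$493,100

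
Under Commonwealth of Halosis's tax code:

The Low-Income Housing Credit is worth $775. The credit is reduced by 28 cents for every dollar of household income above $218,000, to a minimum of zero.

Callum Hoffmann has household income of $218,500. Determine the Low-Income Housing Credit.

Low-Income Housing Credit: 28% of the $500 excess over $218,000 is $140; credit = $775 − $140 = $635.

$635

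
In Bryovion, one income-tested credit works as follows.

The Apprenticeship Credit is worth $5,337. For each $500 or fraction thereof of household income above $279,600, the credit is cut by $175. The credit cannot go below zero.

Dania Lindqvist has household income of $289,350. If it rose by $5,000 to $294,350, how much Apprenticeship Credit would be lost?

$1,750

At $289,350 — income exceeds $279,600 by $9,750, which is 20 full-or-partial $500 increments; reduction = 20 × $175 = $3,500, leaving $1,837.
At $294,350 — income exceeds $279,600 by $14,750, which is 30 full-or-partial $500 increments; reduction = 30 × $175 = $5,250, leaving $87.
Lost: $1,837 − $87 = $1,750.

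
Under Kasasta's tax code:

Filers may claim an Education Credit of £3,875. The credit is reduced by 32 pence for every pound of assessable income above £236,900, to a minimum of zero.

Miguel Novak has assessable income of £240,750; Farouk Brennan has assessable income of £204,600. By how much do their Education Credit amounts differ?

£1,232

Miguel (£240,750): Education Credit: 32% of the £3,850 excess over £236,900 is £1,232; credit = £3,875 − £1,232 = £2,643.
Farouk (£204,600): Education Credit: £204,600 is at or below the £236,900 threshold, so the full £3,875 applies.
Difference: |£2,643 − £3,875| = £1,232.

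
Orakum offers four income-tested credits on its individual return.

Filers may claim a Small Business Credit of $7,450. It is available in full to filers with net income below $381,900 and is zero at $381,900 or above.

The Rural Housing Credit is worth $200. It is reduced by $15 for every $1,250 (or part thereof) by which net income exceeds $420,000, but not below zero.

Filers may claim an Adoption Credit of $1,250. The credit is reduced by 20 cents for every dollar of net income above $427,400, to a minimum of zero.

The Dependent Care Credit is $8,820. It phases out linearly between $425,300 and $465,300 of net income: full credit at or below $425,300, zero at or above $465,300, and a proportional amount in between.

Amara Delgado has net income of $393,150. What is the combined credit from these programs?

Small Business Credit: $393,150 meets or exceeds the $381,900 cutoff, so the credit is $0.
Rural Housing Credit: $393,150 is at or below the $420,000 threshold, so the full $200 applies.
Adoption Credit: $393,150 is at or below the $427,400 threshold, so the full $1,250 applies.
Dependent Care Credit: $393,150 is at or below the $425,300 threshold, so the full $8,820 applies.
Total: $0 + $200 + $1,250 + $8,820 = $10,270.

$10,270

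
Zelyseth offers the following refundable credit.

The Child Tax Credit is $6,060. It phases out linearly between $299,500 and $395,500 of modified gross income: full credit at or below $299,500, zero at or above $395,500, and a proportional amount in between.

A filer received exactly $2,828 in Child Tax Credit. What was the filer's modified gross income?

$2,828 is 2,828/6,060 of the full $6,060, so 3,232/6,060 of the $96,000 range has been used: income = $299,500 + $96,000 × 3,232/6,060 = $350,700.

$350,700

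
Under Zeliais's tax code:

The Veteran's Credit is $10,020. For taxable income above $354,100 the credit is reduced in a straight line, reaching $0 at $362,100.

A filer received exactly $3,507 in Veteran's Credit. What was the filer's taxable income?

$359,300

$3,507 is 3,507/10,020 of the full $10,020, so 6,513/10,020 of the $8,000 range has been used: income = $354,100 + $8,000 × 6,513/10,020 = $359,300.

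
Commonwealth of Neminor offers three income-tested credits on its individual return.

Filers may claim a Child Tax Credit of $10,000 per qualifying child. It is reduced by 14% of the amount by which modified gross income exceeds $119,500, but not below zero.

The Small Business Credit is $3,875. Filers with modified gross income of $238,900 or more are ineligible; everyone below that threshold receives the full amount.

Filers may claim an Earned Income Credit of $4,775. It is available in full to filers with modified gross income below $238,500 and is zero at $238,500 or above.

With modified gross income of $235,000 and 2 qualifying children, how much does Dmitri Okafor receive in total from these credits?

$12,480

Child Tax Credit: base = 2 × $10,000 = $20,000. 14% of the $115,500 excess over $119,500 is $16,170; credit = $20,000 − $16,170 = $3,830.
Small Business Credit: $235,000 is below the $238,900 cutoff, so the full $3,875 applies.
Earned Income Credit: $235,000 is below the $238,500 cutoff, so the full $4,775 applies.
Total: $3,830 + $3,875 + $4,775 = $12,480.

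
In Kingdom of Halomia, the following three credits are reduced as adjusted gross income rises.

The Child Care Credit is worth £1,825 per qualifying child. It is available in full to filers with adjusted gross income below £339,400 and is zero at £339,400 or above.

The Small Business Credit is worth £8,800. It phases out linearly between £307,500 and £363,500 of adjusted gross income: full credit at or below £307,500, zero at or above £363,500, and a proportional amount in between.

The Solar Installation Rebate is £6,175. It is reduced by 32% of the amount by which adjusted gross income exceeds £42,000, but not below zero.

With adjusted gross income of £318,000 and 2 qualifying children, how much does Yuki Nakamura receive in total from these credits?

Child Care Credit: base = 2 × £1,825 = £3,650. £318,000 is below the £339,400 cutoff, so the full £3,650 applies.
Small Business Credit: £318,000 is £10,500 into a £56,000 phase-out range, leaving 45,500/56,000 of the credit: £8,800 × 45,500/56,000 = £7,150.
Solar Installation Rebate: 32% of the £276,000 excess over £42,000 is £88,320 ≥ base, so the credit is £0.
Total: £3,650 + £7,150 + £0 = £10,800.

£10,800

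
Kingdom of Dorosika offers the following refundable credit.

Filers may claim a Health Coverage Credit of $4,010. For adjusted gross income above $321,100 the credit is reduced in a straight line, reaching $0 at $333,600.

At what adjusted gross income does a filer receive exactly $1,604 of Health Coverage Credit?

$1,604 is 1,604/4,010 of the full $4,010, so 2,406/4,010 of the $12,500 range has been used: income = $321,100 + $12,500 × 2,406/4,010 = $328,600.

$328,600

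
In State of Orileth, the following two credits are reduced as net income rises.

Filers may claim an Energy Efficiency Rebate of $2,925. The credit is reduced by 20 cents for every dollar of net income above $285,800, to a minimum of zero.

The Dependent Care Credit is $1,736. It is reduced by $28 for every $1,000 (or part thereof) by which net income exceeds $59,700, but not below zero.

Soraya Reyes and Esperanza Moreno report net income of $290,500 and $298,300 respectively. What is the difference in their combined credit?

Soraya ($290,500): Energy Efficiency Rebate: 20% of the $4,700 excess over $285,800 is $940; credit = $2,925 − $940 = $1,985. Dependent Care Credit: income exceeds $59,700 by $230,800 → 231 increments × $28 = $6,468 ≥ base, so the credit is $0. total $1,985 + $0 = $1,985
Esperanza ($298,300): Energy Efficiency Rebate: 20% of the $12,500 excess over $285,800 is $2,500; credit = $2,925 − $2,500 = $425. Dependent Care Credit: income exceeds $59,700 by $238,600 → 239 increments × $28 = $6,692 ≥ base, so the credit is $0. total $425 + $0 = $425
Difference: |$1,985 − $425| = $1,560.

$1,560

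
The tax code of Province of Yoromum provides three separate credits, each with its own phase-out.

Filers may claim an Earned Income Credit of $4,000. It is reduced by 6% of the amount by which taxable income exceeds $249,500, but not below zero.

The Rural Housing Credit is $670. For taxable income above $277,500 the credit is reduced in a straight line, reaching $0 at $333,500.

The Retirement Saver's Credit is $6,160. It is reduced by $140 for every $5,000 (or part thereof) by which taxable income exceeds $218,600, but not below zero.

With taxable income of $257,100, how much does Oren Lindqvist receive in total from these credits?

Earned Income Credit: 6% of the $7,600 excess over $249,500 is $456; credit = $4,000 − $456 = $3,544.
Rural Housing Credit: $257,100 is at or below the $277,500 threshold, so the full $670 applies.
Retirement Saver's Credit: income exceeds $218,600 by $38,500, which is 8 full-or-partial $5,000 increments; reduction = 8 × $140 = $1,120, leaving $5,040.
Total: $3,544 + $670 + $5,040 = $9,254.

$9,254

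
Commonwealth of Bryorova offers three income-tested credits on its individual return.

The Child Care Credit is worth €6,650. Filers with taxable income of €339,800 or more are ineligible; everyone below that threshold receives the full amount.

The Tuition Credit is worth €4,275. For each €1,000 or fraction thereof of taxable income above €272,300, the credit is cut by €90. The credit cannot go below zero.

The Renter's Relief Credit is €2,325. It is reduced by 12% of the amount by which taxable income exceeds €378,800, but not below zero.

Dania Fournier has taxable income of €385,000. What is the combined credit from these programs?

Child Care Credit: €385,000 meets or exceeds the €339,800 cutoff, so the credit is €0.
Tuition Credit: income exceeds €272,300 by €112,700 → 113 increments × €90 = €10,170 ≥ base, so the credit is €0.
Renter's Relief Credit: 12% of the €6,200 excess over €378,800 is €744; credit = €2,325 − €744 = €1,581.
Total: €0 + €0 + €1,581 = €1,581.

€1,581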